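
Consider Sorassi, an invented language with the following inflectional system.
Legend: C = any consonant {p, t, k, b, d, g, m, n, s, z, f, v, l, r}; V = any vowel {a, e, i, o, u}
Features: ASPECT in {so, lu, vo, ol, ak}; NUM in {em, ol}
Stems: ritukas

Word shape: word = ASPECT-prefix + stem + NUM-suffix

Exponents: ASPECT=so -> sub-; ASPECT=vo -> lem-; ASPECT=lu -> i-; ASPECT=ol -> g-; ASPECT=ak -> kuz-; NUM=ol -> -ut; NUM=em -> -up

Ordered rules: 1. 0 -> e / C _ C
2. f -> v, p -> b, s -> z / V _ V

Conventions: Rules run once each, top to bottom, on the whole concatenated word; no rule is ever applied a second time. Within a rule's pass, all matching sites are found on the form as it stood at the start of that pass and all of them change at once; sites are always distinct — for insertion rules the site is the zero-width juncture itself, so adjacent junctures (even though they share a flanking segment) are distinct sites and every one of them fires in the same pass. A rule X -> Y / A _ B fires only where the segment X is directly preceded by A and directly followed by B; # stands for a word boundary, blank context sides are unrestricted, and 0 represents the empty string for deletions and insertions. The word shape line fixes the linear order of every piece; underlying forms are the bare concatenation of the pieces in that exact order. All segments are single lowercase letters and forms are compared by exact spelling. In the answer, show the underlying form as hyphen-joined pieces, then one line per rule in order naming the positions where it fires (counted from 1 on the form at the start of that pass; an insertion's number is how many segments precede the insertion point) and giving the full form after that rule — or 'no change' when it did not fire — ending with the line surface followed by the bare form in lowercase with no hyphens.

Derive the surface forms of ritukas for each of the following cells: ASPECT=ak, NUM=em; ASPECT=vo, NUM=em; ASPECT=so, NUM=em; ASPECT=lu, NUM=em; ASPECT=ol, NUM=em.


cell ASPECT=ak, NUM=em:
underlying: kuz-ritukas-up
1. 0 -> e / C _ C: inserts after position(s) 3: kuzeritukasup
2. f -> v, p -> b, s -> z / V _ V: fires at position(s) 11: kuzeritukazup
surface: kuzeritukazup

cell ASPECT=vo, NUM=em:
underlying: lem-ritukas-up
1. 0 -> e / C _ C: inserts after position(s) 3: lemeritukasup
2. f -> v, p -> b, s -> z / V _ V: fires at position(s) 11: lemeritukazup
surface: lemeritukazup

cell ASPECT=so, NUM=em:
underlying: sub-ritukas-up
1. 0 -> e / C _ C: inserts after position(s) 3: suberitukasup
2. f -> v, p -> b, s -> z / V _ V: fires at position(s) 11: suberitukazup
surface: suberitukazup

cell ASPECT=lu, NUM=em:
underlying: i-ritukas-up
1. 0 -> e / C _ C: no change
2. f -> v, p -> b, s -> z / V _ V: fires at position(s) 8: iritukazup
surface: iritukazup

cell ASPECT=ol, NUM=em:
underlying: g-ritukas-up
1. 0 -> e / C _ C: inserts after position(s) 1: geritukasup
2. f -> v, p -> b, s -> z / V _ V: fires at position(s) 9: geritukazup
surface: geritukazup


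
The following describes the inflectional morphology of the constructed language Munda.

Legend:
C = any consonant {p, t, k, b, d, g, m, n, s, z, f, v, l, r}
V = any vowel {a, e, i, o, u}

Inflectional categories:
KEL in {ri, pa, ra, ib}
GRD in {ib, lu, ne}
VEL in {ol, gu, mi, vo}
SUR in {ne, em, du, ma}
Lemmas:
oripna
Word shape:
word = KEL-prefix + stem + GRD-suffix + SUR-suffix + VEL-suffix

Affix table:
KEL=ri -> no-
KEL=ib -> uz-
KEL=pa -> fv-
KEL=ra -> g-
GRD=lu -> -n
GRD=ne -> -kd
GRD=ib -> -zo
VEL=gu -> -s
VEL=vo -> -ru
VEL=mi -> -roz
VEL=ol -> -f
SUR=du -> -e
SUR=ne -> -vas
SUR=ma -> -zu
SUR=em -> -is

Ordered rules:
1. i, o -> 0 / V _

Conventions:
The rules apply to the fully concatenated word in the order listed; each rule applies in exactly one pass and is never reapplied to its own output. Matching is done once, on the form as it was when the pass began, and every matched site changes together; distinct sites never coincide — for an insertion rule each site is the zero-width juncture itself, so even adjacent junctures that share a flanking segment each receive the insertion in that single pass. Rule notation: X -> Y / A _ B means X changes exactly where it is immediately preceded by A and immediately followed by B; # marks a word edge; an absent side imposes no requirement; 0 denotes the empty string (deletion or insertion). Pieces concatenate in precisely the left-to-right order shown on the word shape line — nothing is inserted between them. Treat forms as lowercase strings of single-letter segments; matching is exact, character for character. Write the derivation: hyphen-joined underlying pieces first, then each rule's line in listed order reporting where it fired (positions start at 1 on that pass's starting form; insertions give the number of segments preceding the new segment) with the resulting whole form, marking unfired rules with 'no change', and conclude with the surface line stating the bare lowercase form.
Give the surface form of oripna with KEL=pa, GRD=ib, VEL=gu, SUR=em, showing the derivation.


underlying: fv-oripna-zo-is-s
1. i, o -> 0 / V _: fires at position(s) 11: fvoripnazoss
surface: fvoripnazoss


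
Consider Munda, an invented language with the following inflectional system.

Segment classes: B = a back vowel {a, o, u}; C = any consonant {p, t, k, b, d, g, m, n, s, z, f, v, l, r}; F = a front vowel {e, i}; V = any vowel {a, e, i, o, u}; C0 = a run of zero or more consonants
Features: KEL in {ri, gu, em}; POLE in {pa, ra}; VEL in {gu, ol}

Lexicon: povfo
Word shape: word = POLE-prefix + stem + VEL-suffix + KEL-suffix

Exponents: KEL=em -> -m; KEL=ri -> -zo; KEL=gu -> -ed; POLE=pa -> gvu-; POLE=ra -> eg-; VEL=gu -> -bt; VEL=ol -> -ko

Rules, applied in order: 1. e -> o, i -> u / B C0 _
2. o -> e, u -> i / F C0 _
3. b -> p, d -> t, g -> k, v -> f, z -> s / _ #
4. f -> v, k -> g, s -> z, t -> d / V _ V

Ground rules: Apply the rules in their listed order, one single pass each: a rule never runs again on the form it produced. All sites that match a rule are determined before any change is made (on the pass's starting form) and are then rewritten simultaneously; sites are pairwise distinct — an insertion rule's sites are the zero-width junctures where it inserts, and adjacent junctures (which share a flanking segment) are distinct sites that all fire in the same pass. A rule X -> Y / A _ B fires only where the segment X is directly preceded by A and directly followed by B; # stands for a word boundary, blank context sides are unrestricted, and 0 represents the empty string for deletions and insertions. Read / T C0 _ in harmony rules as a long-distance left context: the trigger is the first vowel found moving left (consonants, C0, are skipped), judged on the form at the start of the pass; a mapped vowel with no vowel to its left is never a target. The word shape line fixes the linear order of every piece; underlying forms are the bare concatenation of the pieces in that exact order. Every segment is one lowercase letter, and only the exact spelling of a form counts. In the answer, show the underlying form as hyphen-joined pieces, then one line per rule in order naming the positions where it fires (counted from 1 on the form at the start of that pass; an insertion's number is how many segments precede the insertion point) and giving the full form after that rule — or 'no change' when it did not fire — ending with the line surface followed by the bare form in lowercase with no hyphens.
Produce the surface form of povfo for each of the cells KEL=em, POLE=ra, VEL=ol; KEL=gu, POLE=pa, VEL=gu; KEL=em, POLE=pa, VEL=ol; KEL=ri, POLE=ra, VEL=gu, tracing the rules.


cell KEL=em, POLE=ra, VEL=ol:
underlying: eg-povfo-ko-m
1. e -> o, i -> u / B C0 _: no change
2. o -> e, u -> i / F C0 _: fires at position(s) 4: egpevfokom
3. b -> p, d -> t, g -> k, v -> f, z -> s / _ #: no change
4. f -> v, k -> g, s -> z, t -> d / V _ V: fires at position(s) 8: egpevfogom
surface: egpevfogom

cell KEL=gu, POLE=pa, VEL=gu:
underlying: gvu-povfo-bt-ed
1. e -> o, i -> u / B C0 _: fires at position(s) 11: gvupovfobtod
2. o -> e, u -> i / F C0 _: no change
3. b -> p, d -> t, g -> k, v -> f, z -> s / _ #: fires at position(s) 12: gvupovfobtot
4. f -> v, k -> g, s -> z, t -> d / V _ V: no change
surface: gvupovfobtot

cell KEL=em, POLE=pa, VEL=ol:
underlying: gvu-povfo-ko-m
1. e -> o, i -> u / B C0 _: no change
2. o -> e, u -> i / F C0 _: no change
3. b -> p, d -> t, g -> k, v -> f, z -> s / _ #: no change
4. f -> v, k -> g, s -> z, t -> d / V _ V: fires at position(s) 9: gvupovfogom
surface: gvupovfogom

cell KEL=ri, POLE=ra, VEL=gu:
underlying: eg-povfo-bt-zo
1. e -> o, i -> u / B C0 _: no change
2. o -> e, u -> i / F C0 _: fires at position(s) 4: egpevfobtzo
3. b -> p, d -> t, g -> k, v -> f, z -> s / _ #: no change
4. f -> v, k -> g, s -> z, t -> d / V _ V: no change
surface: egpevfobtzo


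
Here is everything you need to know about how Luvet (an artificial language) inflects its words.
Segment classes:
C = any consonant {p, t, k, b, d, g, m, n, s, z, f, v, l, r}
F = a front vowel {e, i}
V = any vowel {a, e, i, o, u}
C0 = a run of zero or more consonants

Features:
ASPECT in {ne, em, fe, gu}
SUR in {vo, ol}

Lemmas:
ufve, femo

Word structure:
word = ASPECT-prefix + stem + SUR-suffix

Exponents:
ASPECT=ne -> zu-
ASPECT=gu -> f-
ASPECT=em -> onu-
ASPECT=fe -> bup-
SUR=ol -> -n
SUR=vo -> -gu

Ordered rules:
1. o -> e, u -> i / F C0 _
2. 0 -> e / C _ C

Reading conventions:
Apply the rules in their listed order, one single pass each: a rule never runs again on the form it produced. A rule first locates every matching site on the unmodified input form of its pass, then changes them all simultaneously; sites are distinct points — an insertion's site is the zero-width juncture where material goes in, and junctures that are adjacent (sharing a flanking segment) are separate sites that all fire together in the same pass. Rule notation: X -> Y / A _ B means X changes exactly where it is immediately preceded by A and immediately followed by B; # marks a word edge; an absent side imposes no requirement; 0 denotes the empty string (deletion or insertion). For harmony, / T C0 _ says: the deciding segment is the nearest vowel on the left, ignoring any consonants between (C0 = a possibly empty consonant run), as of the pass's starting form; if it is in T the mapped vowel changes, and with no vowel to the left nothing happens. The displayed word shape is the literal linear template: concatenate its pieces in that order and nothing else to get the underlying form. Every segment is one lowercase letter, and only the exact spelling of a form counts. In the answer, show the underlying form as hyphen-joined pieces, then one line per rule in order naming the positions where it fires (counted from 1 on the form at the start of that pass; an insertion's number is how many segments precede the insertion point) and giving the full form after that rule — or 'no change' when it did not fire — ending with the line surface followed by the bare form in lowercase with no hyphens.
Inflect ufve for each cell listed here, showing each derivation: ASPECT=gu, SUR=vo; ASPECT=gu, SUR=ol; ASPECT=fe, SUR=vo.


cell ASPECT=gu, SUR=vo:
underlying: f-ufve-gu
1. o -> e, u -> i / F C0 _: fires at position(s) 7: fufvegi
2. 0 -> e / C _ C: inserts after position(s) 3: fufevegi
surface: fufevegi

cell ASPECT=gu, SUR=ol:
underlying: f-ufve-n
1. o -> e, u -> i / F C0 _: no change
2. 0 -> e / C _ C: inserts after position(s) 3: fufeven
surface: fufeven

cell ASPECT=fe, SUR=vo:
underlying: bup-ufve-gu
1. o -> e, u -> i / F C0 _: fires at position(s) 9: bupufvegi
2. 0 -> e / C _ C: inserts after position(s) 5: bupufevegi
surface: bupufevegi


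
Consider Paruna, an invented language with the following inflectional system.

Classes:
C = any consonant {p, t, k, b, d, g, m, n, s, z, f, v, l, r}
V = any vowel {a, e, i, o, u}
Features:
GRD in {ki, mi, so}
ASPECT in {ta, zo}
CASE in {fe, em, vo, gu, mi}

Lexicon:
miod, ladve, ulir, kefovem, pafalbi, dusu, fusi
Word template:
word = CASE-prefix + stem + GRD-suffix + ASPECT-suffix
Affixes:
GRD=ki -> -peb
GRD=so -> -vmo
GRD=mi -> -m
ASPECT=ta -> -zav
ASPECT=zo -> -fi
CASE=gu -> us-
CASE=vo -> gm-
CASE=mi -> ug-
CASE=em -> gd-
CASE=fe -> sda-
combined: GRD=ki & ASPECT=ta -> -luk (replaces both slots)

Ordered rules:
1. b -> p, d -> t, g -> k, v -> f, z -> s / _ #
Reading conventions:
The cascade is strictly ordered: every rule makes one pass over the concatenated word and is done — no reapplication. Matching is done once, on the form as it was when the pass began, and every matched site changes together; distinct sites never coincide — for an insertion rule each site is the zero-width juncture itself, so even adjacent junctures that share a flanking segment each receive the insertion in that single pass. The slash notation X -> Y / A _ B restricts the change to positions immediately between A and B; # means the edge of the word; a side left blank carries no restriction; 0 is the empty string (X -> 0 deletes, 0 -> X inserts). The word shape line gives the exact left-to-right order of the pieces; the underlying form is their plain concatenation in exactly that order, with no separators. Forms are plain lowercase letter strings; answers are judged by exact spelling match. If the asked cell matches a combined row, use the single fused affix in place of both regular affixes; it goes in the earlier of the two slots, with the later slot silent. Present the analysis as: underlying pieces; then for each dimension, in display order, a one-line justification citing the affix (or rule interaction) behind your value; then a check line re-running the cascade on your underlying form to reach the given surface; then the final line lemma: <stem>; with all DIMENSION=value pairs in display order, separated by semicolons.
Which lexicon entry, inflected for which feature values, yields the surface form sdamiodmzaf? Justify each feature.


underlying: sda-miod-m-zav
GRD=mi - signalled by the affix -m
ASPECT=ta - signalled by the affix -zav
CASE=fe - signalled by the affix sda-
check: sdamiodmzav -> sdamiodmzaf
lemma: miod; GRD=mi; ASPECT=ta; CASE=fe


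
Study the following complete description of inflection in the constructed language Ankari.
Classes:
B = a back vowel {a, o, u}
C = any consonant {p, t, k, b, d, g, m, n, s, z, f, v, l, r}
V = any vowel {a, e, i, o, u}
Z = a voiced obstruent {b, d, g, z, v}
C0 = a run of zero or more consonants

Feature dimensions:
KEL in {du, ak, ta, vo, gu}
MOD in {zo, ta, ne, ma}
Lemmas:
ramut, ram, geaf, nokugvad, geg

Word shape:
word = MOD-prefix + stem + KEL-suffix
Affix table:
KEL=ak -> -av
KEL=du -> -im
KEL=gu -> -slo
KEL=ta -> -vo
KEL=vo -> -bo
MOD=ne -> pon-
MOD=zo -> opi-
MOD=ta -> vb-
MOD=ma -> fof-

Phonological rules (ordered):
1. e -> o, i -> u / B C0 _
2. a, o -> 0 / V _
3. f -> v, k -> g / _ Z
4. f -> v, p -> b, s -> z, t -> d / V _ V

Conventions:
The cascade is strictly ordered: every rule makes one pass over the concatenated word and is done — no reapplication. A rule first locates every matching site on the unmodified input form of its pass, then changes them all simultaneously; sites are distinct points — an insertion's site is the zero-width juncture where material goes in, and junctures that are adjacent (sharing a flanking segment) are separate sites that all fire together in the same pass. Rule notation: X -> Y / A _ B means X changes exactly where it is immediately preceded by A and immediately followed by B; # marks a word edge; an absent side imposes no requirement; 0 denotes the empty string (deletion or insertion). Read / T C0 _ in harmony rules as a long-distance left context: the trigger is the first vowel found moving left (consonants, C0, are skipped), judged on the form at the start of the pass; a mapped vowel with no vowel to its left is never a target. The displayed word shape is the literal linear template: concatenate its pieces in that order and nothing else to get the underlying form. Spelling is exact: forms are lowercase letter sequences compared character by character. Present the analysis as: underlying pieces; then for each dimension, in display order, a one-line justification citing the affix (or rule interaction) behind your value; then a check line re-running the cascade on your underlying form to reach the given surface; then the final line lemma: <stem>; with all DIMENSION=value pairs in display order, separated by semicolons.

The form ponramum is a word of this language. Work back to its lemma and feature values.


underlying: pon-ram-im
KEL=du - signalled by the affix -im
MOD=ne - signalled by the affix pon-
check: ponramim -> ponramum -> ponramum -> ponramum -> ponramum
lemma: ram; KEL=du; MOD=ne


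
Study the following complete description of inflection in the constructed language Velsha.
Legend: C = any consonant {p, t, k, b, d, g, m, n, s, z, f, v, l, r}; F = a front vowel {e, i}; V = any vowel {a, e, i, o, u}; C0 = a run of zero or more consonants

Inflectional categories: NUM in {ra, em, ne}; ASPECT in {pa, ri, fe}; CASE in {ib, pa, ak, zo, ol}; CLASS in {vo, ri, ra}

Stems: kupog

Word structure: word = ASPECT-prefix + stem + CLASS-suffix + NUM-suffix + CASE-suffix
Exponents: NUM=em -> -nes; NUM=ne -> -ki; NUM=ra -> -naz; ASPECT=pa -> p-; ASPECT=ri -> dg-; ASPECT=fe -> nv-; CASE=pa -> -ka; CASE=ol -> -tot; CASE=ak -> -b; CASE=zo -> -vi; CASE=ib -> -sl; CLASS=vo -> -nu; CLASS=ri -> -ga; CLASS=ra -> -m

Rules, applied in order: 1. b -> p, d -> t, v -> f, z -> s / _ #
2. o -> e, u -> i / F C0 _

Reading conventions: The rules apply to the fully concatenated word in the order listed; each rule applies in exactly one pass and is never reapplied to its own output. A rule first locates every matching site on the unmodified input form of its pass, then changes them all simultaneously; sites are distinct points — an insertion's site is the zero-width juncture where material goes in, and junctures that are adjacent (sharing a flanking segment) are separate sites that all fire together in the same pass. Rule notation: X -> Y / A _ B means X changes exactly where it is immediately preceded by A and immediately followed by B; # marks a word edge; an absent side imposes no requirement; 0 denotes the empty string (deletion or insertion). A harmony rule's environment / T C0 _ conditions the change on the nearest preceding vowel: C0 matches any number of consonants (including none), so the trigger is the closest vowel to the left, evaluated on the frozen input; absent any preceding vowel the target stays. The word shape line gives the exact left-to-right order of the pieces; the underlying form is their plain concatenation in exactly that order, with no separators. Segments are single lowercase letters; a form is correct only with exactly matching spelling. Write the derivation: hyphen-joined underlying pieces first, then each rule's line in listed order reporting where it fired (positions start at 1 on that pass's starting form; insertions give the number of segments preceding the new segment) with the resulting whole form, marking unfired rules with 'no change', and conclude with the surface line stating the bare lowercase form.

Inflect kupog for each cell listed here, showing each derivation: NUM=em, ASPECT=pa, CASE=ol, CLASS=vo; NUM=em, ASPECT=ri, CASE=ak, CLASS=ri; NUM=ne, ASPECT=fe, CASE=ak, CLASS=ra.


cell NUM=em, ASPECT=pa, CASE=ol, CLASS=vo:
underlying: p-kupog-nu-nes-tot
1. b -> p, d -> t, v -> f, z -> s / _ #: no change
2. o -> e, u -> i / F C0 _: fires at position(s) 13: pkupognunestet
surface: pkupognunestet

cell NUM=em, ASPECT=ri, CASE=ak, CLASS=ri:
underlying: dg-kupog-ga-nes-b
1. b -> p, d -> t, v -> f, z -> s / _ #: fires at position(s) 13: dgkupogganesp
2. o -> e, u -> i / F C0 _: no change
surface: dgkupogganesp

cell NUM=ne, ASPECT=fe, CASE=ak, CLASS=ra:
underlying: nv-kupog-m-ki-b
1. b -> p, d -> t, v -> f, z -> s / _ #: fires at position(s) 11: nvkupogmkip
2. o -> e, u -> i / F C0 _: no change
surface: nvkupogmkip


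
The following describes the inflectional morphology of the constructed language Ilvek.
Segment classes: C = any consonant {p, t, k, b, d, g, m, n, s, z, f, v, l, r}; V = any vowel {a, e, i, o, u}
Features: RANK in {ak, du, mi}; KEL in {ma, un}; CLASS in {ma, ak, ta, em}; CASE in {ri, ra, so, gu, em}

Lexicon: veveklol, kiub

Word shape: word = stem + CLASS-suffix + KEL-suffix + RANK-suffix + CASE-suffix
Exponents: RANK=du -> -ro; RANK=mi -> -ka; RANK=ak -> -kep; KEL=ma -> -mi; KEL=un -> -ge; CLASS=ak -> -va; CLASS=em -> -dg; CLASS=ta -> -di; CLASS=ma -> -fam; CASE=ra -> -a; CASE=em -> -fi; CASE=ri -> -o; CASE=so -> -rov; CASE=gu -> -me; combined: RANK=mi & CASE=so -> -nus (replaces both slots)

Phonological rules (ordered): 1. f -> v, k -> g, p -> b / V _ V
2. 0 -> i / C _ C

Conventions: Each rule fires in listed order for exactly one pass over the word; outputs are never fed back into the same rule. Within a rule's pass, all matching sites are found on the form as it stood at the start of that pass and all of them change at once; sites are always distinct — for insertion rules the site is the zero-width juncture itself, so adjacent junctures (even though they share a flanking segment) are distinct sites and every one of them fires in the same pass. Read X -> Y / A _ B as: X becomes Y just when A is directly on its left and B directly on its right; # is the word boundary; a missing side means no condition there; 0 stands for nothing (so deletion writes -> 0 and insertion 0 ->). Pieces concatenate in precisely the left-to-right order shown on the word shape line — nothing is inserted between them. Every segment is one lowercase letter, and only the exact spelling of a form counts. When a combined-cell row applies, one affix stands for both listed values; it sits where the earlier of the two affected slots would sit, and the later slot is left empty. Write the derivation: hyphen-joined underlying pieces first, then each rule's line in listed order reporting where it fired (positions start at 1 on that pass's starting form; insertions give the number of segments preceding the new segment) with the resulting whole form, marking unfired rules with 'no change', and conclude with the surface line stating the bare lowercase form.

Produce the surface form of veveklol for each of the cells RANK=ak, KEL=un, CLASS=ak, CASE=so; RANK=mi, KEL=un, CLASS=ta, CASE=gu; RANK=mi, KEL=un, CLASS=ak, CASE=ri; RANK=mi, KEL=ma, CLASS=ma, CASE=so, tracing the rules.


cell RANK=ak, KEL=un, CLASS=ak, CASE=so:
underlying: veveklol-va-ge-kep-rov
1. f -> v, k -> g, p -> b / V _ V: fires at position(s) 13: veveklolvagegeprov
2. 0 -> i / C _ C: inserts after position(s) 5, 8, 15: vevekilolivagegepirov
surface: vevekilolivagegepirov

cell RANK=mi, KEL=un, CLASS=ta, CASE=gu:
underlying: veveklol-di-ge-ka-me
1. f -> v, k -> g, p -> b / V _ V: fires at position(s) 13: vevekloldigegame
2. 0 -> i / C _ C: inserts after position(s) 5, 8: vevekilolidigegame
surface: vevekilolidigegame

cell RANK=mi, KEL=un, CLASS=ak, CASE=ri:
underlying: veveklol-va-ge-ka-o
1. f -> v, k -> g, p -> b / V _ V: fires at position(s) 13: veveklolvagegao
2. 0 -> i / C _ C: inserts after position(s) 5, 8: vevekilolivagegao
surface: vevekilolivagegao

cell RANK=mi, KEL=ma, CLASS=ma, CASE=so:
underlying: veveklol-fam-mi-nus
1. f -> v, k -> g, p -> b / V _ V: no change
2. 0 -> i / C _ C: inserts after position(s) 5, 8, 11: vevekilolifamiminus
surface: vevekilolifamiminus


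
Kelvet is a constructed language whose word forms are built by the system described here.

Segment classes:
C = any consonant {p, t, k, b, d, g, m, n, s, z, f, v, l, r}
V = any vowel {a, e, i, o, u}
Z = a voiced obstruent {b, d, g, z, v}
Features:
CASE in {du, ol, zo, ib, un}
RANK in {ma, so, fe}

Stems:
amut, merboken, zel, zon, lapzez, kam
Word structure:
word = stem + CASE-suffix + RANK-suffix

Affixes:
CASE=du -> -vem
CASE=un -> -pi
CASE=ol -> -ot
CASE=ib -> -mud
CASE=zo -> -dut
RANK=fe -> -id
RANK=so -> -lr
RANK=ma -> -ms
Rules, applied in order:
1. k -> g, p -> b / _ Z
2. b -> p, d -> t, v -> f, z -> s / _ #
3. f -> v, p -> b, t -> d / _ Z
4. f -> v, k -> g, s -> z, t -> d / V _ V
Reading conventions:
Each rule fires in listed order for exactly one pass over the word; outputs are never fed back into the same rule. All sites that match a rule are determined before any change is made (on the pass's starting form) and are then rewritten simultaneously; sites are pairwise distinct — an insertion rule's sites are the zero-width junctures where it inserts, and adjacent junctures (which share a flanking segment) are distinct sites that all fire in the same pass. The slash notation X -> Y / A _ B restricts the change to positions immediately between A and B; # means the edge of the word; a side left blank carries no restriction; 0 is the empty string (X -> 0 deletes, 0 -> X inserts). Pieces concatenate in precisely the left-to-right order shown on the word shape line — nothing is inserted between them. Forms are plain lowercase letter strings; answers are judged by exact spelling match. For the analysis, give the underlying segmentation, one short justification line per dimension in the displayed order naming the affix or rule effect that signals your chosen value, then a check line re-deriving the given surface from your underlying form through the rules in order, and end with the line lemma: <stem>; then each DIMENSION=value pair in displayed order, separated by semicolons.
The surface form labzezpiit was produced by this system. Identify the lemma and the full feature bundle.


underlying: lapzez-pi-id
CASE=un - signalled by the affix -pi
RANK=fe - signalled by the affix -id
check: lapzezpiid -> labzezpiid -> labzezpiit -> labzezpiit -> labzezpiit
lemma: lapzez; CASE=un; RANK=fe


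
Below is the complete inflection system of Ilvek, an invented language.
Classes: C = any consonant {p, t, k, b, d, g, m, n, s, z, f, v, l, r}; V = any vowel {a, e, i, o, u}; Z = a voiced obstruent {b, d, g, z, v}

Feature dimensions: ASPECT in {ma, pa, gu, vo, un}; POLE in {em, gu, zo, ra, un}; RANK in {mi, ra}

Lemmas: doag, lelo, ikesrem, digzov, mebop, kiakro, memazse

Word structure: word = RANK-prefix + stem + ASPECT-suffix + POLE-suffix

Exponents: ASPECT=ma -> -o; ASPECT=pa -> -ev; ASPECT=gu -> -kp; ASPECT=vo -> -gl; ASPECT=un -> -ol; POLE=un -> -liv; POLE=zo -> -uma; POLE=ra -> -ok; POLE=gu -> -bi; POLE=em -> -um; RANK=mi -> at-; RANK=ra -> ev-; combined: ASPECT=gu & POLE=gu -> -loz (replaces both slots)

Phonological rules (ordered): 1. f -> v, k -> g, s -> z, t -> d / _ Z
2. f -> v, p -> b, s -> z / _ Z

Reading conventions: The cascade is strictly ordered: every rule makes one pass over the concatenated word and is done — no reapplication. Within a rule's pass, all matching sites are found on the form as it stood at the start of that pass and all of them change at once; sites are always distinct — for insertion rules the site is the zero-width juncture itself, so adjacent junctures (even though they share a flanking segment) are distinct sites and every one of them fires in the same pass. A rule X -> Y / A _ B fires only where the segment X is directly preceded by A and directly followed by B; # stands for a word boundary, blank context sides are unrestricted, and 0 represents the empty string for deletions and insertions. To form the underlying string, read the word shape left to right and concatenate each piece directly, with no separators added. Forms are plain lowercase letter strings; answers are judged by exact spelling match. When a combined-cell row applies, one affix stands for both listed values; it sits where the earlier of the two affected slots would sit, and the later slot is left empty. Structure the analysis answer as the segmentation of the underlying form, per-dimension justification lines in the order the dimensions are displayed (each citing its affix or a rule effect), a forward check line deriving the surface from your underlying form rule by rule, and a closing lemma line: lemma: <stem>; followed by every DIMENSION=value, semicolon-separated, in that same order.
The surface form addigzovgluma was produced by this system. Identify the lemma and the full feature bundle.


underlying: at-digzov-gl-uma
ASPECT=vo - signalled by the affix -gl
POLE=zo - signalled by the affix -uma
RANK=mi - signalled by the affix at-
check: atdigzovgluma -> addigzovgluma -> addigzovgluma
lemma: digzov; ASPECT=vo; POLE=zo; RANK=mi


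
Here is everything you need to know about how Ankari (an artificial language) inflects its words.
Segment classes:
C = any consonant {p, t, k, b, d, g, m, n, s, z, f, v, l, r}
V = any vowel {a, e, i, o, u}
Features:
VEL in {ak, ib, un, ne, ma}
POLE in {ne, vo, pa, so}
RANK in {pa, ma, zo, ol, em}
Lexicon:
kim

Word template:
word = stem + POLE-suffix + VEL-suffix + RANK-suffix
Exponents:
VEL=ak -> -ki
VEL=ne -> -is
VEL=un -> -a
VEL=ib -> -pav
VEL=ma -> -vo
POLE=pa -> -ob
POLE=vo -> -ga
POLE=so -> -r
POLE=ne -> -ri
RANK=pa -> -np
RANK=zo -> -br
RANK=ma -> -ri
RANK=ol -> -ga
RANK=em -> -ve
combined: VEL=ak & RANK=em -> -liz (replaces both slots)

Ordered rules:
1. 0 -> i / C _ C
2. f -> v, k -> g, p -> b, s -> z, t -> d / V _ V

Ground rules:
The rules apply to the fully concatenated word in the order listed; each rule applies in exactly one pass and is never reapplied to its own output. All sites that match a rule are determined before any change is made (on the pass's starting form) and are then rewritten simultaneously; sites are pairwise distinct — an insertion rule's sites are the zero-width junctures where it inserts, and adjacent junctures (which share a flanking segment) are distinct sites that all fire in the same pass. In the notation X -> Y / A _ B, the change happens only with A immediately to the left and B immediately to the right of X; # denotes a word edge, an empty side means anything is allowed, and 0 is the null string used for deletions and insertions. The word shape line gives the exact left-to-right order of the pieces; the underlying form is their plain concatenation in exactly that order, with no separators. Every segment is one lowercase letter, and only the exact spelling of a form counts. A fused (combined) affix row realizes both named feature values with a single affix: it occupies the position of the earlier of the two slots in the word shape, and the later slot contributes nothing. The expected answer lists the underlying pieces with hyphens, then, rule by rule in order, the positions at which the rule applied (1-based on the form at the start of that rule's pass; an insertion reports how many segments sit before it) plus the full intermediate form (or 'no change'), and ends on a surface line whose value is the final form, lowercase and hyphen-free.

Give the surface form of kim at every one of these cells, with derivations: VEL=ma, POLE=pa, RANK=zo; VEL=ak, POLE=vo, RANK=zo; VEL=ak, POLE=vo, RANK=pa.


cell VEL=ma, POLE=pa, RANK=zo:
underlying: kim-ob-vo-br
1. 0 -> i / C _ C: inserts after position(s) 5, 8: kimobivobir
2. f -> v, k -> g, p -> b, s -> z, t -> d / V _ V: no change
surface: kimobivobir

cell VEL=ak, POLE=vo, RANK=zo:
underlying: kim-ga-ki-br
1. 0 -> i / C _ C: inserts after position(s) 3, 8: kimigakibir
2. f -> v, k -> g, p -> b, s -> z, t -> d / V _ V: fires at position(s) 7: kimigagibir
surface: kimigagibir

cell VEL=ak, POLE=vo, RANK=pa:
underlying: kim-ga-ki-np
1. 0 -> i / C _ C: inserts after position(s) 3, 8: kimigakinip
2. f -> v, k -> g, p -> b, s -> z, t -> d / V _ V: fires at position(s) 7: kimigaginip
surface: kimigaginip


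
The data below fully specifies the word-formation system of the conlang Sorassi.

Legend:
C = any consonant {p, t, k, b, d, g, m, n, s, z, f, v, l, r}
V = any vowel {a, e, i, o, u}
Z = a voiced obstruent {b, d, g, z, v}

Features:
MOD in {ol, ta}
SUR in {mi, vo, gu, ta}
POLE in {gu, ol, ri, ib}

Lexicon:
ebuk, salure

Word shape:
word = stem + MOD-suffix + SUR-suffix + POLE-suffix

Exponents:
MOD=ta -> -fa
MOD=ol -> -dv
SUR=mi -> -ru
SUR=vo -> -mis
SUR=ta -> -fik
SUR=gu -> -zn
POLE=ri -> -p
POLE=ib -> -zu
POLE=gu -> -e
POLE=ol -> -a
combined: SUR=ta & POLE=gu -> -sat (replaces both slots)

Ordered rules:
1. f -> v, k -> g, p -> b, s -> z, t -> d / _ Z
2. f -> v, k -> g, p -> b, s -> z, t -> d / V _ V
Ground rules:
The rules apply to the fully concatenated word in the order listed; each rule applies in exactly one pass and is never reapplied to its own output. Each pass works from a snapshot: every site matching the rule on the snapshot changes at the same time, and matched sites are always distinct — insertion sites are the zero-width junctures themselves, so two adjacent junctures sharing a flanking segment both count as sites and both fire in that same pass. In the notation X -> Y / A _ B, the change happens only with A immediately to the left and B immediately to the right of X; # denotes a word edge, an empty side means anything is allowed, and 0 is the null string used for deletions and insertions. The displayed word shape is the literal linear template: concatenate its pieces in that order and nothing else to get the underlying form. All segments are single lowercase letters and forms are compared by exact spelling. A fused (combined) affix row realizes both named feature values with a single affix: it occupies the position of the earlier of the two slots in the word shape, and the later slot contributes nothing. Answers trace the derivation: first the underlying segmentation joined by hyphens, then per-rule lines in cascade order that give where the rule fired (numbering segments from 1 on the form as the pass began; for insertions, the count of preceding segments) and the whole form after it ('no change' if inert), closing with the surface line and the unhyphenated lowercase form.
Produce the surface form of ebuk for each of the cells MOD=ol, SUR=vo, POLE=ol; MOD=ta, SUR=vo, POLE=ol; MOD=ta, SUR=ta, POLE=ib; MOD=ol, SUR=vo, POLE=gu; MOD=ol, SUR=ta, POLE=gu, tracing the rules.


cell MOD=ol, SUR=vo, POLE=ol:
underlying: ebuk-dv-mis-a
1. f -> v, k -> g, p -> b, s -> z, t -> d / _ Z: fires at position(s) 4: ebugdvmisa
2. f -> v, k -> g, p -> b, s -> z, t -> d / V _ V: fires at position(s) 9: ebugdvmiza
surface: ebugdvmiza

cell MOD=ta, SUR=vo, POLE=ol:
underlying: ebuk-fa-mis-a
1. f -> v, k -> g, p -> b, s -> z, t -> d / _ Z: no change
2. f -> v, k -> g, p -> b, s -> z, t -> d / V _ V: fires at position(s) 9: ebukfamiza
surface: ebukfamiza

cell MOD=ta, SUR=ta, POLE=ib:
underlying: ebuk-fa-fik-zu
1. f -> v, k -> g, p -> b, s -> z, t -> d / _ Z: fires at position(s) 9: ebukfafigzu
2. f -> v, k -> g, p -> b, s -> z, t -> d / V _ V: fires at position(s) 7: ebukfavigzu
surface: ebukfavigzu

cell MOD=ol, SUR=vo, POLE=gu:
underlying: ebuk-dv-mis-e
1. f -> v, k -> g, p -> b, s -> z, t -> d / _ Z: fires at position(s) 4: ebugdvmise
2. f -> v, k -> g, p -> b, s -> z, t -> d / V _ V: fires at position(s) 9: ebugdvmize
surface: ebugdvmize

cell MOD=ol, SUR=ta, POLE=gu:
underlying: ebuk-dv-sat
1. f -> v, k -> g, p -> b, s -> z, t -> d / _ Z: fires at position(s) 4: ebugdvsat
2. f -> v, k -> g, p -> b, s -> z, t -> d / V _ V: no change
surface: ebugdvsat


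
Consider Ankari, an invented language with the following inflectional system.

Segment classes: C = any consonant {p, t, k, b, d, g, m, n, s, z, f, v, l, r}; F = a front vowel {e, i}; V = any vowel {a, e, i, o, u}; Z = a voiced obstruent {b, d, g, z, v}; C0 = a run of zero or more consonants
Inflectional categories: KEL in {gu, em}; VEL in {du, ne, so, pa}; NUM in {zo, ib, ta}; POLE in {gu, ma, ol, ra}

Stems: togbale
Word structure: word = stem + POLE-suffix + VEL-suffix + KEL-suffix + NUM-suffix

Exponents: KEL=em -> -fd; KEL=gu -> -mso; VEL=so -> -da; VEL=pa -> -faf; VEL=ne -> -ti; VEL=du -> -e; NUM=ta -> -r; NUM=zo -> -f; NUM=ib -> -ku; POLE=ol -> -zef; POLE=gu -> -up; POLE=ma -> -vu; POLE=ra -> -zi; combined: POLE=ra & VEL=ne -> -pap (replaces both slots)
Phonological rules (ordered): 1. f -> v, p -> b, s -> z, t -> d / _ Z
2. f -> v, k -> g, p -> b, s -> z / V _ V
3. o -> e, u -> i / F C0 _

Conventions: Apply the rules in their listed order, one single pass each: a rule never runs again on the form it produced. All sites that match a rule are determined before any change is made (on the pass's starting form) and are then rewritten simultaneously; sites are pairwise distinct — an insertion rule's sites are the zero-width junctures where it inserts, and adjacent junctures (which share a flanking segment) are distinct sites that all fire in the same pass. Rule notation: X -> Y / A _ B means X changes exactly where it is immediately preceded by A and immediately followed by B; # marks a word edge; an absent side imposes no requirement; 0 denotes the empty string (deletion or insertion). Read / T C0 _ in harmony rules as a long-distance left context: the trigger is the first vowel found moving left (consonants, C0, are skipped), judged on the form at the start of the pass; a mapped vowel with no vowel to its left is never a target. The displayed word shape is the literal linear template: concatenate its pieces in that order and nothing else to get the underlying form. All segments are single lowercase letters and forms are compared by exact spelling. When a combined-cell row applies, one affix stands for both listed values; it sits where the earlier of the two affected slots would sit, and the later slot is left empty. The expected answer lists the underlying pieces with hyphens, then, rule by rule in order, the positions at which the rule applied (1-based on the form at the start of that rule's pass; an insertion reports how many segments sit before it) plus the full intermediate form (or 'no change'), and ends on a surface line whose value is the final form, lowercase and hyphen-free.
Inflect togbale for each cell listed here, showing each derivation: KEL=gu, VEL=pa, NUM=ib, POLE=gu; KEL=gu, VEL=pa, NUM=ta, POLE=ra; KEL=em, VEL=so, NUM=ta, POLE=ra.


cell KEL=gu, VEL=pa, NUM=ib, POLE=gu:
underlying: togbale-up-faf-mso-ku
1. f -> v, p -> b, s -> z, t -> d / _ Z: no change
2. f -> v, k -> g, p -> b, s -> z / V _ V: fires at position(s) 16: togbaleupfafmsogu
3. o -> e, u -> i / F C0 _: fires at position(s) 8: togbaleipfafmsogu
surface: togbaleipfafmsogu

cell KEL=gu, VEL=pa, NUM=ta, POLE=ra:
underlying: togbale-zi-faf-mso-r
1. f -> v, p -> b, s -> z, t -> d / _ Z: no change
2. f -> v, k -> g, p -> b, s -> z / V _ V: fires at position(s) 10: togbalezivafmsor
3. o -> e, u -> i / F C0 _: no change
surface: togbalezivafmsor

cell KEL=em, VEL=so, NUM=ta, POLE=ra:
underlying: togbale-zi-da-fd-r
1. f -> v, p -> b, s -> z, t -> d / _ Z: fires at position(s) 12: togbalezidavdr
2. f -> v, k -> g, p -> b, s -> z / V _ V: no change
3. o -> e, u -> i / F C0 _: no change
surface: togbalezidavdr


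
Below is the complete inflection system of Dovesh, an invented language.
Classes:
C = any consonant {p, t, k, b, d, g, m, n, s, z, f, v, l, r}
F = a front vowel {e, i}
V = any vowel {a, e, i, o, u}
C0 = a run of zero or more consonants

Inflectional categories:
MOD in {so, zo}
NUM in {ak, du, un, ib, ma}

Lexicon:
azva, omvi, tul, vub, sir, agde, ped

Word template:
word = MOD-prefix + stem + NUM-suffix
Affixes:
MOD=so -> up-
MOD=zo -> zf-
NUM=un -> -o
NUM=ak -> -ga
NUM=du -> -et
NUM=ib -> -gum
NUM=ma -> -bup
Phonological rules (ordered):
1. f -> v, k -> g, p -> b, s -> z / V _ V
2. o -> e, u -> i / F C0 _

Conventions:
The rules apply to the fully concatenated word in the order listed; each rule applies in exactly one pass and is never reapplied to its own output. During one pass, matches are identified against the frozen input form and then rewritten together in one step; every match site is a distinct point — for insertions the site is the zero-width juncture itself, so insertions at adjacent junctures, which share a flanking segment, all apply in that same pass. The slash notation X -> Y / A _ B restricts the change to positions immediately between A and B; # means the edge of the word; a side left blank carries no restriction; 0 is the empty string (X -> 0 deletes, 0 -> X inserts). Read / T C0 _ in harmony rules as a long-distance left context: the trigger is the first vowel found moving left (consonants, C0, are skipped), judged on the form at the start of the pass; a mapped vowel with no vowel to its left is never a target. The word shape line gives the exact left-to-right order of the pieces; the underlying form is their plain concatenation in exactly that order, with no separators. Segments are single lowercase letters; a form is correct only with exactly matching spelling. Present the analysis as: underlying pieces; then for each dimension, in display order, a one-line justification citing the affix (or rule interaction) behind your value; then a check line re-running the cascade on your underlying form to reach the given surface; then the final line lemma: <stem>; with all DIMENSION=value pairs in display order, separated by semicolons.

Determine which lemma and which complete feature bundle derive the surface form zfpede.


underlying: zf-ped-o
MOD=zo - signalled by the affix zf-
NUM=un - signalled by the affix -o
check: zfpedo -> zfpedo -> zfpede
lemma: ped; MOD=zo; NUM=un
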